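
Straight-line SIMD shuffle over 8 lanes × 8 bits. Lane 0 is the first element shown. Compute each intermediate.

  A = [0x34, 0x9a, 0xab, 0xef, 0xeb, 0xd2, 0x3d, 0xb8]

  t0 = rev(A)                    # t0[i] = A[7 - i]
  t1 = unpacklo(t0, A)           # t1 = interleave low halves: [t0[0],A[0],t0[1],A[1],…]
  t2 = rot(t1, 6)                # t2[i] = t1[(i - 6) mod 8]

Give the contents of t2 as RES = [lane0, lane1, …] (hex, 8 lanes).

RES = [0x3d, 0x9a, 0xd2, 0xab, 0xeb, 0xef, 0xb8, 0x34]

→ t0 |b8|3d|d2|eb|ef|ab|9a|34|
→ t1 |b8|34|3d|9a|d2|ab|eb|ef|
→ t2 |3d|9a|d2|ab|eb|ef|b8|34|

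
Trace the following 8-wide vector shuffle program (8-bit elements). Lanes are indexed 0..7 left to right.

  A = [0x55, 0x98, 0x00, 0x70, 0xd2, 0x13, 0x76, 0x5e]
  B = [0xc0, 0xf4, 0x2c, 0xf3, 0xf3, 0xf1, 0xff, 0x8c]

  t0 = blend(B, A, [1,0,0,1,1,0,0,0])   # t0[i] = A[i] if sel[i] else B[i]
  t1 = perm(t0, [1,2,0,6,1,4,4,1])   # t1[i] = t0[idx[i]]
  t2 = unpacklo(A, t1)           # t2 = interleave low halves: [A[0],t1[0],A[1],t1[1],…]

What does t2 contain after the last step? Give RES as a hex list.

  t0: 55 f4 2c 70 d2 f1 ff 8c
  t1: f4 2c 55 ff f4 d2 d2 f4
  t2: 55 f4 98 2c 00 55 70 ff

RES = [0x55, 0xf4, 0x98, 0x2c, 0x00, 0x55, 0x70, 0xff]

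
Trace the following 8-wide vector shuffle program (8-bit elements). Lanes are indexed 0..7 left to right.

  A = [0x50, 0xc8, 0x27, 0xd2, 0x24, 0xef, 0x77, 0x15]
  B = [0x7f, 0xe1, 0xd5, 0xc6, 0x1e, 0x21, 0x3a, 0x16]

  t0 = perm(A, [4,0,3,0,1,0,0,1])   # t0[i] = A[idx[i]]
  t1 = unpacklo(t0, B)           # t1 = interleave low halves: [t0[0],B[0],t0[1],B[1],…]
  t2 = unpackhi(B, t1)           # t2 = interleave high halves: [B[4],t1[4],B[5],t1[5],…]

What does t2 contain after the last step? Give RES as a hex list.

  t0: 24 50 d2 50 c8 50 50 c8
  t1: 24 7f 50 e1 d2 d5 50 c6
  t2: 1e d2 21 d5 3a 50 16 c6

RES = [ 0x1e  0xd2  0x21  0xd5  0x3a  0x50  0x16  0xc6 ]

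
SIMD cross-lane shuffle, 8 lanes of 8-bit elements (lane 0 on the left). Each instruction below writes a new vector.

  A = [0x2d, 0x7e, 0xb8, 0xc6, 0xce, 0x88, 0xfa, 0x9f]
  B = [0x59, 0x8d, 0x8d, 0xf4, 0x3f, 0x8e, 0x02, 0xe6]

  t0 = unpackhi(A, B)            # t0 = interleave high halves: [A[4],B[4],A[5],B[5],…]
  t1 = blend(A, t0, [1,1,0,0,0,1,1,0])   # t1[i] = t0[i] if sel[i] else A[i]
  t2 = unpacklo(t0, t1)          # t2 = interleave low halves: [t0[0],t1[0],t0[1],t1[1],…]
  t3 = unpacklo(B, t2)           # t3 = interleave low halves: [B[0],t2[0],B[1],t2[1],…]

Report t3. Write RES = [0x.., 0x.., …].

RES = [0x59, 0xce, 0x8d, 0xce, 0x8d, 0x3f, 0xf4, 0x3f]

  t0: ce 3f 88 8e fa 02 9f e6
  t1: ce 3f b8 c6 ce 02 9f 9f
  t2: ce ce 3f 3f 88 b8 8e c6
  t3: 59 ce 8d ce 8d 3f f4 3f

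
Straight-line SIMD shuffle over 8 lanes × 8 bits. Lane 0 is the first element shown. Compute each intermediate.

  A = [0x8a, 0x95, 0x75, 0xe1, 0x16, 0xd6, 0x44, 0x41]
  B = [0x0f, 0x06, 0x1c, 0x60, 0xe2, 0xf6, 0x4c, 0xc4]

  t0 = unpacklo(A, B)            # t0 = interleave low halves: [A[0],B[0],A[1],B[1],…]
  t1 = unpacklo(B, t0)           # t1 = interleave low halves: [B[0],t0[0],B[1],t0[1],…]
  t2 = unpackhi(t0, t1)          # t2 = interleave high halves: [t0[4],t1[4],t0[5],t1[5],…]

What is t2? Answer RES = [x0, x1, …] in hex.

RES = [0x75, 0x1c, 0x1c, 0x95, 0xe1, 0x60, 0x60, 0x06]

  t0: 8a 0f 95 06 75 1c e1 60
  t1: 0f 8a 06 0f 1c 95 60 06
  t2: 75 1c 1c 95 e1 60 60 06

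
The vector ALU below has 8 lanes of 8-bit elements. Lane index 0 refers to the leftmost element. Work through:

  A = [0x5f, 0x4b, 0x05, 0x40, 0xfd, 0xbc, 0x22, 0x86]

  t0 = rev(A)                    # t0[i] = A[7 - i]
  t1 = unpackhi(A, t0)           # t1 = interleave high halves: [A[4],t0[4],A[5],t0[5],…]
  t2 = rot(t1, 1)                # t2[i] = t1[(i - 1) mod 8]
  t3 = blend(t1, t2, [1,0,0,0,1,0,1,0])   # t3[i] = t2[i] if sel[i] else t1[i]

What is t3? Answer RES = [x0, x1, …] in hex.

RES = [ 0x5f  0x40  0xbc  0x05  0x05  0x4b  0x4b  0x5f ]

t0 = [0x86, 0x22, 0xbc, 0xfd, 0x40, 0x05, 0x4b, 0x5f]
t1 = [0xfd, 0x40, 0xbc, 0x05, 0x22, 0x4b, 0x86, 0x5f]
t2 = [0x5f, 0xfd, 0x40, 0xbc, 0x05, 0x22, 0x4b, 0x86]
t3 = [0x5f, 0x40, 0xbc, 0x05, 0x05, 0x4b, 0x4b, 0x5f]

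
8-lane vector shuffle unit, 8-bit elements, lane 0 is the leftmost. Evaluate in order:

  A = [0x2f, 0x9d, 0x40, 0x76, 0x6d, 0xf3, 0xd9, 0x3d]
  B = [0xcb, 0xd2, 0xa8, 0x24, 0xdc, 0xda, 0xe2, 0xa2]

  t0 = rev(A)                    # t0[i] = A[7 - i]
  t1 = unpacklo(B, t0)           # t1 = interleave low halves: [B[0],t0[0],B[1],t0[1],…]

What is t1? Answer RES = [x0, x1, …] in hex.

RES = [0xcb, 0x3d, 0xd2, 0xd9, 0xa8, 0xf3, 0x24, 0x6d]

→ t0 |3d|d9|f3|6d|76|40|9d|2f|
→ t1 |cb|3d|d2|d9|a8|f3|24|6d|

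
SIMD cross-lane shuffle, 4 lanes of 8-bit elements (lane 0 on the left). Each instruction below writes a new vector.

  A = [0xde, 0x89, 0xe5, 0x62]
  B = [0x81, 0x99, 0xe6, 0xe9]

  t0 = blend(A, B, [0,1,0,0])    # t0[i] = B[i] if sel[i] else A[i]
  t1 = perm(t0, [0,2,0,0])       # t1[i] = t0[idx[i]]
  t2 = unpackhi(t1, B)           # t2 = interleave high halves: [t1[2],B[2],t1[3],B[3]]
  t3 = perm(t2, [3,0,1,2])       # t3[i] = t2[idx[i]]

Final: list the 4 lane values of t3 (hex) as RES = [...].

RES = [0xe9, 0xde, 0xe6, 0xde]

  t0: de 99 e5 62
  t1: de e5 de de
  t2: de e6 de e9
  t3: e9 de e6 de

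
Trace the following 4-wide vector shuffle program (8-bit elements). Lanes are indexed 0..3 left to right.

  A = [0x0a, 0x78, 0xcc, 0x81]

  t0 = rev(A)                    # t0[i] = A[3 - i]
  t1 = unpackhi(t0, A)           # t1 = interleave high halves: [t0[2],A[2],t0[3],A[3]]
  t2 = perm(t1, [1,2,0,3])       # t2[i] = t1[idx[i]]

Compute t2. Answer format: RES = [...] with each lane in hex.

RES = [ 0xcc  0x0a  0x78  0x81 ]

→ t0 |81|cc|78|0a|
→ t1 |78|cc|0a|81|
→ t2 |cc|0a|78|81|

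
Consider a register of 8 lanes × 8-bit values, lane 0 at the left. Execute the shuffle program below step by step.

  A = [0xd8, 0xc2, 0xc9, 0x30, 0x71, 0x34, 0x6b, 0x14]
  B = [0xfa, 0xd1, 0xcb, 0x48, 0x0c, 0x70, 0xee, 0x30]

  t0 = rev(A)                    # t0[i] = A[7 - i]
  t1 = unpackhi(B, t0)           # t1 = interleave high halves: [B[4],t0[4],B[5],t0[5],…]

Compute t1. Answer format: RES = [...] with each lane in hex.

t0 = [0x14, 0x6b, 0x34, 0x71, 0x30, 0xc9, 0xc2, 0xd8]
t1 = [0x0c, 0x30, 0x70, 0xc9, 0xee, 0xc2, 0x30, 0xd8]

RES = [ 0x0c  0x30  0x70  0xc9  0xee  0xc2  0x30  0xd8 ]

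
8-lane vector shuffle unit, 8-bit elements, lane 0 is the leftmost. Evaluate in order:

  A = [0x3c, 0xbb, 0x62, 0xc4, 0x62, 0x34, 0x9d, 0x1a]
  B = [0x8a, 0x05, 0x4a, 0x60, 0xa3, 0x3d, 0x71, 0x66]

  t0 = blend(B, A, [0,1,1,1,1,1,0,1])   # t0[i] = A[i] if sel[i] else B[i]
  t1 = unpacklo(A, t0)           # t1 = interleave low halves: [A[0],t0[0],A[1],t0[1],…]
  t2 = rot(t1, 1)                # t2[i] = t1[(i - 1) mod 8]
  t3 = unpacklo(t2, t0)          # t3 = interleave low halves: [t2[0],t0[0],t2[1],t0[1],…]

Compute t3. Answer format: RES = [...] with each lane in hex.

RES = [ 0xc4  0x8a  0x3c  0xbb  0x8a  0x62  0xbb  0xc4 ]

  t0: 8a bb 62 c4 62 34 71 1a
  t1: 3c 8a bb bb 62 62 c4 c4
  t2: c4 3c 8a bb bb 62 62 c4
  t3: c4 8a 3c bb 8a 62 bb c4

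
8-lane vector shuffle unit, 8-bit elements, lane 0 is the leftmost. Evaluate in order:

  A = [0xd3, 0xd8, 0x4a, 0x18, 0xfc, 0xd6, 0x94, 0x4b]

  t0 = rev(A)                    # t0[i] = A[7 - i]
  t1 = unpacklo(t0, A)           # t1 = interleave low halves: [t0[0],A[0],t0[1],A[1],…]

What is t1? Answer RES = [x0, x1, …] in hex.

RES = [ 0x4b  0xd3  0x94  0xd8  0xd6  0x4a  0xfc  0x18 ]

  t0: 4b 94 d6 fc 18 4a d8 d3
  t1: 4b d3 94 d8 d6 4a fc 18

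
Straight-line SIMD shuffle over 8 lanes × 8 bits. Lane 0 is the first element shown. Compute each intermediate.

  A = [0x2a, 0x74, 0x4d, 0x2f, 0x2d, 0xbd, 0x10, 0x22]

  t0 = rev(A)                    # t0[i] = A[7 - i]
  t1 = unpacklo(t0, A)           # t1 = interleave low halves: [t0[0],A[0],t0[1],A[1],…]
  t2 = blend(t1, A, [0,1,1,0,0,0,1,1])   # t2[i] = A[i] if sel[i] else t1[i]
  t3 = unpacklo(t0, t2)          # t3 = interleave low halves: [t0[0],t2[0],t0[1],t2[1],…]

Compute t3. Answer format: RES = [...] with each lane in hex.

→ t0 |22|10|bd|2d|2f|4d|74|2a|
→ t1 |22|2a|10|74|bd|4d|2d|2f|
→ t2 |22|74|4d|74|bd|4d|10|22|
→ t3 |22|22|10|74|bd|4d|2d|74|

RES = [ 0x22  0x22  0x10  0x74  0xbd  0x4d  0x2d  0x74 ]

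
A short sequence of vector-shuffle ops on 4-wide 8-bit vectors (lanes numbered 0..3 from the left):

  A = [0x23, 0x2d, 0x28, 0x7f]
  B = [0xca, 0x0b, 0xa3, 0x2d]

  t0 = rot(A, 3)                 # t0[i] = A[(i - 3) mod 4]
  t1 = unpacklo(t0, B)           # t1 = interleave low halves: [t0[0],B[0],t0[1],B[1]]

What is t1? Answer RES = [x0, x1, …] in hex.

RES = [ 0x2d  0xca  0x28  0x0b ]

  t0: 2d 28 7f 23
  t1: 2d ca 28 0b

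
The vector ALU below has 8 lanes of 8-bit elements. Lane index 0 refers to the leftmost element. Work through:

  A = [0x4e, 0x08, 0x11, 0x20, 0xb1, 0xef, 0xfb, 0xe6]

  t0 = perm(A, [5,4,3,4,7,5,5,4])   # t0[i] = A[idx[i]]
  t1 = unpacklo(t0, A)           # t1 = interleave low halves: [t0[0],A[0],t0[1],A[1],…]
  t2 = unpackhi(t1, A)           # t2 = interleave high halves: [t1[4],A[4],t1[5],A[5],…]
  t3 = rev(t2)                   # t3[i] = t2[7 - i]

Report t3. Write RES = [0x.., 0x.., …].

→ t0 |ef|b1|20|b1|e6|ef|ef|b1|
→ t1 |ef|4e|b1|08|20|11|b1|20|
→ t2 |20|b1|11|ef|b1|fb|20|e6|
→ t3 |e6|20|fb|b1|ef|11|b1|20|

RES = [0xe6, 0x20, 0xfb, 0xb1, 0xef, 0x11, 0xb1, 0x20]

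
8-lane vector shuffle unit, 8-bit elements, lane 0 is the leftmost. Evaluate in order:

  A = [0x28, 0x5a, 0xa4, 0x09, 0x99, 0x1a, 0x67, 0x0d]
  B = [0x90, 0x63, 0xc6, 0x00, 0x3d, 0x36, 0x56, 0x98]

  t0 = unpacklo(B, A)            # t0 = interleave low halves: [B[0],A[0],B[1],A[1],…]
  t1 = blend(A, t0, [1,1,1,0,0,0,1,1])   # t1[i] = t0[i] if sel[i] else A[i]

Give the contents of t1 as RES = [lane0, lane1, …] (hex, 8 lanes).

RES = [0x90, 0x28, 0x63, 0x09, 0x99, 0x1a, 0x00, 0x09]

  t0: 90 28 63 5a c6 a4 00 09
  t1: 90 28 63 09 99 1a 00 09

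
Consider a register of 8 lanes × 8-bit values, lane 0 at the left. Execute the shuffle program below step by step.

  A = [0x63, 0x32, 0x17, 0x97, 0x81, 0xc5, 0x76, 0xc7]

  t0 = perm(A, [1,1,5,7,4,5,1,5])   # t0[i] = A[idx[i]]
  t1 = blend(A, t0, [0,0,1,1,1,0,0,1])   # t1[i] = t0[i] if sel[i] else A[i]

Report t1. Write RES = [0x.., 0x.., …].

RES = [0x63, 0x32, 0xc5, 0xc7, 0x81, 0xc5, 0x76, 0xc5]

→ t0 |32|32|c5|c7|81|c5|32|c5|
→ t1 |63|32|c5|c7|81|c5|76|c5|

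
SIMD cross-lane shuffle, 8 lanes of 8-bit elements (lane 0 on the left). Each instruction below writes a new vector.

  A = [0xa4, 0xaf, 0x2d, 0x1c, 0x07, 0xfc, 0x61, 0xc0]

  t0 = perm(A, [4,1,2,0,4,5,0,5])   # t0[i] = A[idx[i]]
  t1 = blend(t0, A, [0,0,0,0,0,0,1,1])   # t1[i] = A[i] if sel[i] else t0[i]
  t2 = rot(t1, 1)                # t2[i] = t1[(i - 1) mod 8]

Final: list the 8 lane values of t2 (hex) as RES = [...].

RES = [0xc0, 0x07, 0xaf, 0x2d, 0xa4, 0x07, 0xfc, 0x61]

t0 = [0x07, 0xaf, 0x2d, 0xa4, 0x07, 0xfc, 0xa4, 0xfc]
t1 = [0x07, 0xaf, 0x2d, 0xa4, 0x07, 0xfc, 0x61, 0xc0]
t2 = [0xc0, 0x07, 0xaf, 0x2d, 0xa4, 0x07, 0xfc, 0x61]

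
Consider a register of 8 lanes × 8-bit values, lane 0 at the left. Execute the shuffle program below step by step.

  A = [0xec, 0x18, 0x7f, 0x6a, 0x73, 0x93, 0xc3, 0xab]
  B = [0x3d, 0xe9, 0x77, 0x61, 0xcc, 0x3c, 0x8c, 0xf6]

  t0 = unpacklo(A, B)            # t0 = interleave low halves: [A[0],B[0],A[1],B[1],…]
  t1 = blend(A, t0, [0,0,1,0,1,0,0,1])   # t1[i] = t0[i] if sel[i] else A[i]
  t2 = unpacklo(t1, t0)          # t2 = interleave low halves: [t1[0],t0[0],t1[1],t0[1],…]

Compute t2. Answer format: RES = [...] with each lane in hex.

RES = [0xec, 0xec, 0x18, 0x3d, 0x18, 0x18, 0x6a, 0xe9]

→ t0 |ec|3d|18|e9|7f|77|6a|61|
→ t1 |ec|18|18|6a|7f|93|c3|61|
→ t2 |ec|ec|18|3d|18|18|6a|e9|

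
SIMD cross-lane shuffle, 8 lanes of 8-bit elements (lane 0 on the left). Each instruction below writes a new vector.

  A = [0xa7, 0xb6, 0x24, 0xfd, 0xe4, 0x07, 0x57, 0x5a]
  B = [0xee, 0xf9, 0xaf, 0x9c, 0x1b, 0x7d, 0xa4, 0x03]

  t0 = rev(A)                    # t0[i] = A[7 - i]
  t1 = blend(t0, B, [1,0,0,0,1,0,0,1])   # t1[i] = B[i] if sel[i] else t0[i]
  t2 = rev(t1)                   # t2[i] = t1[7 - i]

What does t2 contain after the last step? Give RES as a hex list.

  t0: 5a 57 07 e4 fd 24 b6 a7
  t1: ee 57 07 e4 1b 24 b6 03
  t2: 03 b6 24 1b e4 07 57 ee

RES = [0x03, 0xb6, 0x24, 0x1b, 0xe4, 0x07, 0x57, 0xee]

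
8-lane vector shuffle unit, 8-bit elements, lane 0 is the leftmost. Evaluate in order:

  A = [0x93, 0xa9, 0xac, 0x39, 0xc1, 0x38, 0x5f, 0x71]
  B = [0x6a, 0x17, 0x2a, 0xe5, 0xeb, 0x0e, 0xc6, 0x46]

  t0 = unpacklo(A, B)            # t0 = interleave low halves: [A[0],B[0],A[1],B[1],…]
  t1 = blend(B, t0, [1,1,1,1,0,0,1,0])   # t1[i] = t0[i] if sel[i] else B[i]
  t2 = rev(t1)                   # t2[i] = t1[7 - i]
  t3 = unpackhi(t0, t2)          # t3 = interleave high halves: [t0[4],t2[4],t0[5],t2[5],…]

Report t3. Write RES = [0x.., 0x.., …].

  t0: 93 6a a9 17 ac 2a 39 e5
  t1: 93 6a a9 17 eb 0e 39 46
  t2: 46 39 0e eb 17 a9 6a 93
  t3: ac 17 2a a9 39 6a e5 93

RES = [ 0xac  0x17  0x2a  0xa9  0x39  0x6a  0xe5  0x93 ]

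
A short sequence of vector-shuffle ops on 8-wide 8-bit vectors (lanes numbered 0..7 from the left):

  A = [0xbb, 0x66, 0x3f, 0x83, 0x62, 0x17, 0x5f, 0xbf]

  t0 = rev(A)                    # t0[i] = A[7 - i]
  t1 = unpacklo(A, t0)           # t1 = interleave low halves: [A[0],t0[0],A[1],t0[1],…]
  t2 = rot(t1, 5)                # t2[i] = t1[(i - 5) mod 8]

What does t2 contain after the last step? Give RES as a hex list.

RES = [ 0x5f  0x3f  0x17  0x83  0x62  0xbb  0xbf  0x66 ]

→ t0 |bf|5f|17|62|83|3f|66|bb|
→ t1 |bb|bf|66|5f|3f|17|83|62|
→ t2 |5f|3f|17|83|62|bb|bf|66|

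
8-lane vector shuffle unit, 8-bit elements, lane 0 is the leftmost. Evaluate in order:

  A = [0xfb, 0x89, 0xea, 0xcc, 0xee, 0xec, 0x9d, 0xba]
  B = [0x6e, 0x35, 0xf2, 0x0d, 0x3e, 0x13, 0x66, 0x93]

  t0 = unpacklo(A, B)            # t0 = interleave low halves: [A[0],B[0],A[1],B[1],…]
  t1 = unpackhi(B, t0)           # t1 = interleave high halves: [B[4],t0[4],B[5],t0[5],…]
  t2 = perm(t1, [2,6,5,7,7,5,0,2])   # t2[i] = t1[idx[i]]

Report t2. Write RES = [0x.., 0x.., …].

RES = [0x13, 0x93, 0xcc, 0x0d, 0x0d, 0xcc, 0x3e, 0x13]

t0 = [0xfb, 0x6e, 0x89, 0x35, 0xea, 0xf2, 0xcc, 0x0d]
t1 = [0x3e, 0xea, 0x13, 0xf2, 0x66, 0xcc, 0x93, 0x0d]
t2 = [0x13, 0x93, 0xcc, 0x0d, 0x0d, 0xcc, 0x3e, 0x13]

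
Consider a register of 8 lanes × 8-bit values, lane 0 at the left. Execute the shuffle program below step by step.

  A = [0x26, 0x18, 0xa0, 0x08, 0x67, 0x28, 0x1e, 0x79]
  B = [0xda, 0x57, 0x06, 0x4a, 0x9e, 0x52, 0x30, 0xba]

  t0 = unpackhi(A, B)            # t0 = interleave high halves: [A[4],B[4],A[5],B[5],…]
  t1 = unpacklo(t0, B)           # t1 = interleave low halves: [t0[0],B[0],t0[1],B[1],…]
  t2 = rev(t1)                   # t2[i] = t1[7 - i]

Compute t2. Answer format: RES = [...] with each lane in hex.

  t0: 67 9e 28 52 1e 30 79 ba
  t1: 67 da 9e 57 28 06 52 4a
  t2: 4a 52 06 28 57 9e da 67

RES = [ 0x4a  0x52  0x06  0x28  0x57  0x9e  0xda  0x67 ]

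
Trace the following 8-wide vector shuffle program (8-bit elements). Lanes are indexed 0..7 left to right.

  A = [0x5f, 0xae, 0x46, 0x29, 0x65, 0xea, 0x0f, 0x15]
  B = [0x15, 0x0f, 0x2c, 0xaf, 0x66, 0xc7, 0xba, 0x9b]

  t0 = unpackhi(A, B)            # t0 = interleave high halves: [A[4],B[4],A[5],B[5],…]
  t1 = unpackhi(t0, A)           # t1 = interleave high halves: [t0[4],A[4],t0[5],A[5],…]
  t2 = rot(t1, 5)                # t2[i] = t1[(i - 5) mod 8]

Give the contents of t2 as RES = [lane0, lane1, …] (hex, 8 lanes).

RES = [ 0xea  0x15  0x0f  0x9b  0x15  0x0f  0x65  0xba ]

  t0: 65 66 ea c7 0f ba 15 9b
  t1: 0f 65 ba ea 15 0f 9b 15
  t2: ea 15 0f 9b 15 0f 65 ba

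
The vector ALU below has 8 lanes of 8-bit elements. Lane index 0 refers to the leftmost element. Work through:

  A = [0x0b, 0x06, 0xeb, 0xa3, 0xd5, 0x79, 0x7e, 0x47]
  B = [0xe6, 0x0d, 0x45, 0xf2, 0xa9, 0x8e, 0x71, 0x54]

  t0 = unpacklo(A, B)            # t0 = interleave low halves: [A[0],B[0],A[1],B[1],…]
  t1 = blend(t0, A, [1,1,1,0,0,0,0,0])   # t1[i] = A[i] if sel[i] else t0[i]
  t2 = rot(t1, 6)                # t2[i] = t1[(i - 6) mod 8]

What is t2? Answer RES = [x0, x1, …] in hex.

  t0: 0b e6 06 0d eb 45 a3 f2
  t1: 0b 06 eb 0d eb 45 a3 f2
  t2: eb 0d eb 45 a3 f2 0b 06

RES = [0xeb, 0x0d, 0xeb, 0x45, 0xa3, 0xf2, 0x0b, 0x06]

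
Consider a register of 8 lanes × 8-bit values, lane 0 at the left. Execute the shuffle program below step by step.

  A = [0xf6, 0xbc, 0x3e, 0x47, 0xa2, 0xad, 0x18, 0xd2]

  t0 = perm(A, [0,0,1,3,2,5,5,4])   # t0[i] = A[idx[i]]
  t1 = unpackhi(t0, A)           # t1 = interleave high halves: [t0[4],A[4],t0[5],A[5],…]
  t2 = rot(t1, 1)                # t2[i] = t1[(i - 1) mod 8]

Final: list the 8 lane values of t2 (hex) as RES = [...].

t0 = [0xf6, 0xf6, 0xbc, 0x47, 0x3e, 0xad, 0xad, 0xa2]
t1 = [0x3e, 0xa2, 0xad, 0xad, 0xad, 0x18, 0xa2, 0xd2]
t2 = [0xd2, 0x3e, 0xa2, 0xad, 0xad, 0xad, 0x18, 0xa2]

RES = [0xd2, 0x3e, 0xa2, 0xad, 0xad, 0xad, 0x18, 0xa2]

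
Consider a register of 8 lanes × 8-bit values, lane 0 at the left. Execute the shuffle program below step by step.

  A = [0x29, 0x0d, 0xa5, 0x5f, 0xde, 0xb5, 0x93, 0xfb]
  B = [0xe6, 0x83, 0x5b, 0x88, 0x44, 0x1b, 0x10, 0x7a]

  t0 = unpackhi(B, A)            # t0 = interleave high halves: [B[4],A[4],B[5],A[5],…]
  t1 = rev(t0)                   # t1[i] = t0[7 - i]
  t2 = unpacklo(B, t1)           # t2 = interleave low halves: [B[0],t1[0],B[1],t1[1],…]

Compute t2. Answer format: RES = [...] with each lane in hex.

  t0: 44 de 1b b5 10 93 7a fb
  t1: fb 7a 93 10 b5 1b de 44
  t2: e6 fb 83 7a 5b 93 88 10

RES = [0xe6, 0xfb, 0x83, 0x7a, 0x5b, 0x93, 0x88, 0x10]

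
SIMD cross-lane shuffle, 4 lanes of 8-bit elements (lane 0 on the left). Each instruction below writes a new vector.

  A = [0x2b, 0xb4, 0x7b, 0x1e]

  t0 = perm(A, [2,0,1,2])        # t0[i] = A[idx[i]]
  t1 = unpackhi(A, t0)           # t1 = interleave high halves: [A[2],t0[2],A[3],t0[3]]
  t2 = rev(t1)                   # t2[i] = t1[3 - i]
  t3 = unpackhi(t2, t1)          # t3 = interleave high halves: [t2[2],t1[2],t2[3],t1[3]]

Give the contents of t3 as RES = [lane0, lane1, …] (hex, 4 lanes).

RES = [0xb4, 0x1e, 0x7b, 0x7b]

→ t0 |7b|2b|b4|7b|
→ t1 |7b|b4|1e|7b|
→ t2 |7b|1e|b4|7b|
→ t3 |b4|1e|7b|7b|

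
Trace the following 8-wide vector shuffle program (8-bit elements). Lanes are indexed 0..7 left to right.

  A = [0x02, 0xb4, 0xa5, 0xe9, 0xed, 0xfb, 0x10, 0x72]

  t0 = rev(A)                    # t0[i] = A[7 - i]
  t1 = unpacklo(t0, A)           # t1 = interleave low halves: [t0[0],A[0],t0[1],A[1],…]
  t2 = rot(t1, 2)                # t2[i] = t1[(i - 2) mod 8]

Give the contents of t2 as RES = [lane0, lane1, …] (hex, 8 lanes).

RES = [ 0xed  0xe9  0x72  0x02  0x10  0xb4  0xfb  0xa5 ]

→ t0 |72|10|fb|ed|e9|a5|b4|02|
→ t1 |72|02|10|b4|fb|a5|ed|e9|
→ t2 |ed|e9|72|02|10|b4|fb|a5|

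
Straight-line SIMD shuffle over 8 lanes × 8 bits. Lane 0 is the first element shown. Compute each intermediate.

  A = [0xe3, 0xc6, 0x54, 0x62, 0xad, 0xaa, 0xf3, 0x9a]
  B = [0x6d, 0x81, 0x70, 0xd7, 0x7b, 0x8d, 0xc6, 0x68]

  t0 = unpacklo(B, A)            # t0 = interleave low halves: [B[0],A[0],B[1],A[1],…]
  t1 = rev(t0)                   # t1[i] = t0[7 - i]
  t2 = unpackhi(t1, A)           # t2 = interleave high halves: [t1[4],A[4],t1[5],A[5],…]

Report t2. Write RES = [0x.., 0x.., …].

  t0: 6d e3 81 c6 70 54 d7 62
  t1: 62 d7 54 70 c6 81 e3 6d
  t2: c6 ad 81 aa e3 f3 6d 9a

RES = [ 0xc6  0xad  0x81  0xaa  0xe3  0xf3  0x6d  0x9a ]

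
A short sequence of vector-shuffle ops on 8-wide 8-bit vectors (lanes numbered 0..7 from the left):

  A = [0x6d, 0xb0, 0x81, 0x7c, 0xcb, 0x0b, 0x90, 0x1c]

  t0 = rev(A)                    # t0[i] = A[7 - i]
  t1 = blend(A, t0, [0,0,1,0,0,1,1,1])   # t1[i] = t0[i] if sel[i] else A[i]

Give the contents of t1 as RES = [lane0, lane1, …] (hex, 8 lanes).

RES = [0x6d, 0xb0, 0x0b, 0x7c, 0xcb, 0x81, 0xb0, 0x6d]

  t0: 1c 90 0b cb 7c 81 b0 6d
  t1: 6d b0 0b 7c cb 81 b0 6d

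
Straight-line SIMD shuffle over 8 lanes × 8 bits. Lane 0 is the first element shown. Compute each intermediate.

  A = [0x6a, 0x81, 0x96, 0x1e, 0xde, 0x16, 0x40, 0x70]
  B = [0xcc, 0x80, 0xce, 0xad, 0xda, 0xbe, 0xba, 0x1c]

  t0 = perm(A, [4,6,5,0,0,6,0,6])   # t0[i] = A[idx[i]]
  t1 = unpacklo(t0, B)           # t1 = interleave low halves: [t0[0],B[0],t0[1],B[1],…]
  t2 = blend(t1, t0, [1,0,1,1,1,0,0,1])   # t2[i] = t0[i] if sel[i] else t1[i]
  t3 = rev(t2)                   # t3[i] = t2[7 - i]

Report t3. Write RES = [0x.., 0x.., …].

→ t0 |de|40|16|6a|6a|40|6a|40|
→ t1 |de|cc|40|80|16|ce|6a|ad|
→ t2 |de|cc|16|6a|6a|ce|6a|40|
→ t3 |40|6a|ce|6a|6a|16|cc|de|

RES = [ 0x40  0x6a  0xce  0x6a  0x6a  0x16  0xcc  0xde ]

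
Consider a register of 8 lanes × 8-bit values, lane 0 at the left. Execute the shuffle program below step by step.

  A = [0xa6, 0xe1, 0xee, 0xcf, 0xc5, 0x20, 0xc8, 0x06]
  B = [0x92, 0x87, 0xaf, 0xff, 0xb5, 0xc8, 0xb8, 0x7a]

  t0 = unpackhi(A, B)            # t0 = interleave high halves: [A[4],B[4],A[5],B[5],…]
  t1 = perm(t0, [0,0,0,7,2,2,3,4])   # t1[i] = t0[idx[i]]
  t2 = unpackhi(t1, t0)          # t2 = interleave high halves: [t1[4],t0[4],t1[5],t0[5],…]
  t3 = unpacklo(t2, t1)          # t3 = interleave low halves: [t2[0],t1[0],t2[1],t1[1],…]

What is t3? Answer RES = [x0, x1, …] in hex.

RES = [0x20, 0xc5, 0xc8, 0xc5, 0x20, 0xc5, 0xb8, 0x7a]

→ t0 |c5|b5|20|c8|c8|b8|06|7a|
→ t1 |c5|c5|c5|7a|20|20|c8|c8|
→ t2 |20|c8|20|b8|c8|06|c8|7a|
→ t3 |20|c5|c8|c5|20|c5|b8|7a|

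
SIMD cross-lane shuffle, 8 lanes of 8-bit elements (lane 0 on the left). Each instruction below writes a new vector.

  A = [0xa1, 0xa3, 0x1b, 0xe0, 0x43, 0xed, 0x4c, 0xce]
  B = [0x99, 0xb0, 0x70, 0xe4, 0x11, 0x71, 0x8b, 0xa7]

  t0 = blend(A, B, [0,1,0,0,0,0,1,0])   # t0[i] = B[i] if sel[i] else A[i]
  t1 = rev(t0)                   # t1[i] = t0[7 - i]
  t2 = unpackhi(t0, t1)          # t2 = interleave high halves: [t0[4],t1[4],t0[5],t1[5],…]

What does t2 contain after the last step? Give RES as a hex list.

RES = [0x43, 0xe0, 0xed, 0x1b, 0x8b, 0xb0, 0xce, 0xa1]

t0 = [0xa1, 0xb0, 0x1b, 0xe0, 0x43, 0xed, 0x8b, 0xce]
t1 = [0xce, 0x8b, 0xed, 0x43, 0xe0, 0x1b, 0xb0, 0xa1]
t2 = [0x43, 0xe0, 0xed, 0x1b, 0x8b, 0xb0, 0xce, 0xa1]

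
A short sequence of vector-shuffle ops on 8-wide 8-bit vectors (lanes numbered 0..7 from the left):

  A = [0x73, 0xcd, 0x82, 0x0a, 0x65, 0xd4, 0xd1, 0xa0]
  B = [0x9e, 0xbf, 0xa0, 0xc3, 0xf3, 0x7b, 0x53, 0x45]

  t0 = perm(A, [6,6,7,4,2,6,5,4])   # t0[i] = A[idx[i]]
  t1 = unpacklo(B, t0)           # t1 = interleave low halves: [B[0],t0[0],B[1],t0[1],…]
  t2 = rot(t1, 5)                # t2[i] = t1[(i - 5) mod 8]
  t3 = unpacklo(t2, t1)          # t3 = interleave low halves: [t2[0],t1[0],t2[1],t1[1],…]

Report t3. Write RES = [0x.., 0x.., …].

RES = [ 0xd1  0x9e  0xa0  0xd1  0xa0  0xbf  0xc3  0xd1 ]

  t0: d1 d1 a0 65 82 d1 d4 65
  t1: 9e d1 bf d1 a0 a0 c3 65
  t2: d1 a0 a0 c3 65 9e d1 bf
  t3: d1 9e a0 d1 a0 bf c3 d1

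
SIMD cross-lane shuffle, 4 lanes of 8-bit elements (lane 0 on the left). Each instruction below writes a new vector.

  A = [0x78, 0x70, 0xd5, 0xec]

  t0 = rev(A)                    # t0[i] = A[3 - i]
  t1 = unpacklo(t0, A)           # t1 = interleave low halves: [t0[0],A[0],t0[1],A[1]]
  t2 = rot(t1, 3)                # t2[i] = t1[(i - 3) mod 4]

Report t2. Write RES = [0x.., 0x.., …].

RES = [0x78, 0xd5, 0x70, 0xec]

→ t0 |ec|d5|70|78|
→ t1 |ec|78|d5|70|
→ t2 |78|d5|70|ec|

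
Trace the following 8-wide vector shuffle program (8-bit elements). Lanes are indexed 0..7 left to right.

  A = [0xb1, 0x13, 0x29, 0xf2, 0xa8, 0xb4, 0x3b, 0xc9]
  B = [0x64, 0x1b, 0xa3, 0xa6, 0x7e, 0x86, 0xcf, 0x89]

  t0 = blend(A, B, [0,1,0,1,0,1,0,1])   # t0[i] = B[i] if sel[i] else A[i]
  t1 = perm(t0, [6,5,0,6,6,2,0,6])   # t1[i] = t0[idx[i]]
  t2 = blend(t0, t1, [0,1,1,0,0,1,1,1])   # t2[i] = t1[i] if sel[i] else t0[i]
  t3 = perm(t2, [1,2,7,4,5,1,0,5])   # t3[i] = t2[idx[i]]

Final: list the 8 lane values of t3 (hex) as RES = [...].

RES = [0x86, 0xb1, 0x3b, 0xa8, 0x29, 0x86, 0xb1, 0x29]

  t0: b1 1b 29 a6 a8 86 3b 89
  t1: 3b 86 b1 3b 3b 29 b1 3b
  t2: b1 86 b1 a6 a8 29 b1 3b
  t3: 86 b1 3b a8 29 86 b1 29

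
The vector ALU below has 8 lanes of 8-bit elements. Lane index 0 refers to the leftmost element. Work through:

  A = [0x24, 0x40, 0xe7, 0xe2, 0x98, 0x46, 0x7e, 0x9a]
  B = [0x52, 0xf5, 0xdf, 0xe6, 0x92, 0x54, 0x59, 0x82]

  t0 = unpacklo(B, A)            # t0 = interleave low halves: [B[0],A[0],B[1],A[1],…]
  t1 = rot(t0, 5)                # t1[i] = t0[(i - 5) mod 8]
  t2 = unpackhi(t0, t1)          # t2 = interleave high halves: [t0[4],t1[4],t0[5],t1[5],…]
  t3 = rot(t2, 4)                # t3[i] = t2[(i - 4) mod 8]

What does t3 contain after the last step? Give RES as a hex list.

  t0: 52 24 f5 40 df e7 e6 e2
  t1: 40 df e7 e6 e2 52 24 f5
  t2: df e2 e7 52 e6 24 e2 f5
  t3: e6 24 e2 f5 df e2 e7 52

RES = [0xe6, 0x24, 0xe2, 0xf5, 0xdf, 0xe2, 0xe7, 0x52]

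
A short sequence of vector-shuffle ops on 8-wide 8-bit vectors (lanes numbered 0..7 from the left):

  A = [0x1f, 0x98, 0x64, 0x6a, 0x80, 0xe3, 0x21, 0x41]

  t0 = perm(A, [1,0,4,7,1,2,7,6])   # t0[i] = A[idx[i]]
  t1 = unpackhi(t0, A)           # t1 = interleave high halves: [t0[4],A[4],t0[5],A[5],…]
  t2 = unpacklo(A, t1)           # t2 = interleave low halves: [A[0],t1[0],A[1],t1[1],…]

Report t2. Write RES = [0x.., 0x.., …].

t0 = [0x98, 0x1f, 0x80, 0x41, 0x98, 0x64, 0x41, 0x21]
t1 = [0x98, 0x80, 0x64, 0xe3, 0x41, 0x21, 0x21, 0x41]
t2 = [0x1f, 0x98, 0x98, 0x80, 0x64, 0x64, 0x6a, 0xe3]

RES = [0x1f, 0x98, 0x98, 0x80, 0x64, 0x64, 0x6a, 0xe3]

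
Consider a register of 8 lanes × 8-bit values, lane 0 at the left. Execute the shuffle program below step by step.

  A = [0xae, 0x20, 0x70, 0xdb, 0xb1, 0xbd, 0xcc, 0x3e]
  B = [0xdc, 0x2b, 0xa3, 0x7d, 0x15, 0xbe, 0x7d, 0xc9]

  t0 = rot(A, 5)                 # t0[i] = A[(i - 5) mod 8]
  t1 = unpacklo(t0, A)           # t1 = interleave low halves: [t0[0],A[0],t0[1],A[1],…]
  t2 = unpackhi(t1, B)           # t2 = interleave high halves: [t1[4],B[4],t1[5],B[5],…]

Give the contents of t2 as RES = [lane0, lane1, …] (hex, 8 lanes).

→ t0 |db|b1|bd|cc|3e|ae|20|70|
→ t1 |db|ae|b1|20|bd|70|cc|db|
→ t2 |bd|15|70|be|cc|7d|db|c9|

RES = [0xbd, 0x15, 0x70, 0xbe, 0xcc, 0x7d, 0xdb, 0xc9]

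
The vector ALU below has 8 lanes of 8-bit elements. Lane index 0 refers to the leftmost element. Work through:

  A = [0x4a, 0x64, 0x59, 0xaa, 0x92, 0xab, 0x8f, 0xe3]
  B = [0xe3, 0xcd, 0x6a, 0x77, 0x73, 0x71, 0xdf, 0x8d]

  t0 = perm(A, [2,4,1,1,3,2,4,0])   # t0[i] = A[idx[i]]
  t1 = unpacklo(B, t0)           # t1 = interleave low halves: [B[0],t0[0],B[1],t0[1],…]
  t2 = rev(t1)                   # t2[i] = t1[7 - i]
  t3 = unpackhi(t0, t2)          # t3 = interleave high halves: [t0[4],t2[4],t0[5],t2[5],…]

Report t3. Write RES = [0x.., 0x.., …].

RES = [0xaa, 0x92, 0x59, 0xcd, 0x92, 0x59, 0x4a, 0xe3]

t0 = [0x59, 0x92, 0x64, 0x64, 0xaa, 0x59, 0x92, 0x4a]
t1 = [0xe3, 0x59, 0xcd, 0x92, 0x6a, 0x64, 0x77, 0x64]
t2 = [0x64, 0x77, 0x64, 0x6a, 0x92, 0xcd, 0x59, 0xe3]
t3 = [0xaa, 0x92, 0x59, 0xcd, 0x92, 0x59, 0x4a, 0xe3]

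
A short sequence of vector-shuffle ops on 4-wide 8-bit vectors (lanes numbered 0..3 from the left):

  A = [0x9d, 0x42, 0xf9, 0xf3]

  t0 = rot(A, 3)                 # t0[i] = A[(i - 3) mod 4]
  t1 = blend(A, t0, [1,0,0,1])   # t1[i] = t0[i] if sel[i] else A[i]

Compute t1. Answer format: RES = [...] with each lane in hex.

RES = [ 0x42  0x42  0xf9  0x9d ]

  t0: 42 f9 f3 9d
  t1: 42 42 f9 9d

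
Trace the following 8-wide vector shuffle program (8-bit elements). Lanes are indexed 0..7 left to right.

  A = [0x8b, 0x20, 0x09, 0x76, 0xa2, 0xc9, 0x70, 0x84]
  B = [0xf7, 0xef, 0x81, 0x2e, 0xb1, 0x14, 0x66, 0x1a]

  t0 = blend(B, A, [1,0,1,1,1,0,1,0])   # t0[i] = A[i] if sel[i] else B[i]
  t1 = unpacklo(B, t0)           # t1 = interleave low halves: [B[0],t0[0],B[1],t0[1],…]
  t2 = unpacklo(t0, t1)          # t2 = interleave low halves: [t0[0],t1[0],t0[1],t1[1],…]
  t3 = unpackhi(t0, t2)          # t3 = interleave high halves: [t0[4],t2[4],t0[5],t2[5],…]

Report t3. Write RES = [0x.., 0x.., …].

  t0: 8b ef 09 76 a2 14 70 1a
  t1: f7 8b ef ef 81 09 2e 76
  t2: 8b f7 ef 8b 09 ef 76 ef
  t3: a2 09 14 ef 70 76 1a ef

RES = [ 0xa2  0x09  0x14  0xef  0x70  0x76  0x1a  0xef ]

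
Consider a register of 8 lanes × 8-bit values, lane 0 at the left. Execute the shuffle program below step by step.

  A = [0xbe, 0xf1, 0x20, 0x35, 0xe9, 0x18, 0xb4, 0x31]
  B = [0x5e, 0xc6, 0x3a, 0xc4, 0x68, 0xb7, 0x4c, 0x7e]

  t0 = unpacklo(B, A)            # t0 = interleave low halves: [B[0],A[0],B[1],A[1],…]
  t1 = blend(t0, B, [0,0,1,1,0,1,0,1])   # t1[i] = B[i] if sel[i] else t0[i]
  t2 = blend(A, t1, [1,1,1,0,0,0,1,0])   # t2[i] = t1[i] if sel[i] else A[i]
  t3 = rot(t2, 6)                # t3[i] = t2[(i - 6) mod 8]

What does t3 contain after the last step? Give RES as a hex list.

  t0: 5e be c6 f1 3a 20 c4 35
  t1: 5e be 3a c4 3a b7 c4 7e
  t2: 5e be 3a 35 e9 18 c4 31
  t3: 3a 35 e9 18 c4 31 5e be

RES = [ 0x3a  0x35  0xe9  0x18  0xc4  0x31  0x5e  0xbe ]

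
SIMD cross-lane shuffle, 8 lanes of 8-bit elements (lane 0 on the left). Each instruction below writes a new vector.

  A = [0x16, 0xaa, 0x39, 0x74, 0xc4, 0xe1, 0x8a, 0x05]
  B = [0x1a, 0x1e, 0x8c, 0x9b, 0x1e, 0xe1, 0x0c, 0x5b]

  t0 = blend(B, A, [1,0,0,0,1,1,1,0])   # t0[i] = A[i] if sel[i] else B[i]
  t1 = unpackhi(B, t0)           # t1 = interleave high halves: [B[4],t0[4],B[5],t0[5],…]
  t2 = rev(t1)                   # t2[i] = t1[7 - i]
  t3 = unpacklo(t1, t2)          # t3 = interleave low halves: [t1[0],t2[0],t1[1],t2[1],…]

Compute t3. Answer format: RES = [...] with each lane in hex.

RES = [ 0x1e  0x5b  0xc4  0x5b  0xe1  0x8a  0xe1  0x0c ]

  t0: 16 1e 8c 9b c4 e1 8a 5b
  t1: 1e c4 e1 e1 0c 8a 5b 5b
  t2: 5b 5b 8a 0c e1 e1 c4 1e
  t3: 1e 5b c4 5b e1 8a e1 0c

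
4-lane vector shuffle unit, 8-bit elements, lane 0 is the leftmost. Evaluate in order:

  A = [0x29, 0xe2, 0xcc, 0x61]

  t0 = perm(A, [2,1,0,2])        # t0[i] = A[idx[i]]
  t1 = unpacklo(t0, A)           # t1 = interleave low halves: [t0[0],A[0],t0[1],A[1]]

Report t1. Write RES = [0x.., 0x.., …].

RES = [ 0xcc  0x29  0xe2  0xe2 ]

→ t0 |cc|e2|29|cc|
→ t1 |cc|29|e2|e2|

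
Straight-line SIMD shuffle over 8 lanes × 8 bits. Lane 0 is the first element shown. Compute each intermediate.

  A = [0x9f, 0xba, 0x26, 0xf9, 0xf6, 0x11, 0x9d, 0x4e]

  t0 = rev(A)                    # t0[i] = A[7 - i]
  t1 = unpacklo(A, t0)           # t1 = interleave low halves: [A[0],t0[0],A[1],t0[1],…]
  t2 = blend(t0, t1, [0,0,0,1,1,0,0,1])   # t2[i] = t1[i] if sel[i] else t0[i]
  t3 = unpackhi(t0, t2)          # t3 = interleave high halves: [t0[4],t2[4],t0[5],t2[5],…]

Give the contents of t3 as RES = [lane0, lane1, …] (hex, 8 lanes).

  t0: 4e 9d 11 f6 f9 26 ba 9f
  t1: 9f 4e ba 9d 26 11 f9 f6
  t2: 4e 9d 11 9d 26 26 ba f6
  t3: f9 26 26 26 ba ba 9f f6

RES = [ 0xf9  0x26  0x26  0x26  0xba  0xba  0x9f  0xf6 ]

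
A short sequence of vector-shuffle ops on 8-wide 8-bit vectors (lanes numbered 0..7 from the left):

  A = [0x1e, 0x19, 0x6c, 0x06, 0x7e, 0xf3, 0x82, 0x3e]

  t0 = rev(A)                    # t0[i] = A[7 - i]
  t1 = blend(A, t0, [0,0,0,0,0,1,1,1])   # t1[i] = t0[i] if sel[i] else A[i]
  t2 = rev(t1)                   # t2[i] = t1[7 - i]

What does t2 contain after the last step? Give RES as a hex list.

t0 = [0x3e, 0x82, 0xf3, 0x7e, 0x06, 0x6c, 0x19, 0x1e]
t1 = [0x1e, 0x19, 0x6c, 0x06, 0x7e, 0x6c, 0x19, 0x1e]
t2 = [0x1e, 0x19, 0x6c, 0x7e, 0x06, 0x6c, 0x19, 0x1e]

RES = [ 0x1e  0x19  0x6c  0x7e  0x06  0x6c  0x19  0x1e ]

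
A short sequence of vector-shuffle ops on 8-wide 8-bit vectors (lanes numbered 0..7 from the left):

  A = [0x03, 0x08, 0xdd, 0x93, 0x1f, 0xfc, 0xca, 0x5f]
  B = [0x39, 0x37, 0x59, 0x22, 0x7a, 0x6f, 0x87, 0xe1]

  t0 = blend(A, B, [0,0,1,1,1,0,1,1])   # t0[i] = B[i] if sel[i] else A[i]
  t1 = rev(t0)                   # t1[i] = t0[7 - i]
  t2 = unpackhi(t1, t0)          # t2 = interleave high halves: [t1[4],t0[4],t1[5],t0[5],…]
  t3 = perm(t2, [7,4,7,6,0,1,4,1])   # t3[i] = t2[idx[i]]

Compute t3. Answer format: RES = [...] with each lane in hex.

RES = [ 0xe1  0x08  0xe1  0x03  0x22  0x7a  0x08  0x7a ]

→ t0 |03|08|59|22|7a|fc|87|e1|
→ t1 |e1|87|fc|7a|22|59|08|03|
→ t2 |22|7a|59|fc|08|87|03|e1|
→ t3 |e1|08|e1|03|22|7a|08|7a|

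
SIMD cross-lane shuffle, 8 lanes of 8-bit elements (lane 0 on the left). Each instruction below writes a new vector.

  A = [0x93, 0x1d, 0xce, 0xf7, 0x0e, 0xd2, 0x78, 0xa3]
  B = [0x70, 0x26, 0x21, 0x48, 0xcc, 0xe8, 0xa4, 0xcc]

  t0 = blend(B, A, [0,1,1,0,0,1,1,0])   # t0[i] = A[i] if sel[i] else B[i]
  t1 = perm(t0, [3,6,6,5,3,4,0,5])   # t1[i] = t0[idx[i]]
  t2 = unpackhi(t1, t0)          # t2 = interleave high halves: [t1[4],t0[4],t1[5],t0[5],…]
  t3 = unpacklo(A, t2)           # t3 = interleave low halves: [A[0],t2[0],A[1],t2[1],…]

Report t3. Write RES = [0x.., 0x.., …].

RES = [ 0x93  0x48  0x1d  0xcc  0xce  0xcc  0xf7  0xd2 ]

→ t0 |70|1d|ce|48|cc|d2|78|cc|
→ t1 |48|78|78|d2|48|cc|70|d2|
→ t2 |48|cc|cc|d2|70|78|d2|cc|
→ t3 |93|48|1d|cc|ce|cc|f7|d2|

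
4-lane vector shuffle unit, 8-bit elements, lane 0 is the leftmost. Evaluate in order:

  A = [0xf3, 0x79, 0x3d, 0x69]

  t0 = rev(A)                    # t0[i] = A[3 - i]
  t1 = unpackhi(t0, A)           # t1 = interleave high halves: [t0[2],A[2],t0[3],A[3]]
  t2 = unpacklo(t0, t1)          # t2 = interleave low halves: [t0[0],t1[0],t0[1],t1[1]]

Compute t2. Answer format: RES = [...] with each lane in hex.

RES = [ 0x69  0x79  0x3d  0x3d ]

  t0: 69 3d 79 f3
  t1: 79 3d f3 69
  t2: 69 79 3d 3d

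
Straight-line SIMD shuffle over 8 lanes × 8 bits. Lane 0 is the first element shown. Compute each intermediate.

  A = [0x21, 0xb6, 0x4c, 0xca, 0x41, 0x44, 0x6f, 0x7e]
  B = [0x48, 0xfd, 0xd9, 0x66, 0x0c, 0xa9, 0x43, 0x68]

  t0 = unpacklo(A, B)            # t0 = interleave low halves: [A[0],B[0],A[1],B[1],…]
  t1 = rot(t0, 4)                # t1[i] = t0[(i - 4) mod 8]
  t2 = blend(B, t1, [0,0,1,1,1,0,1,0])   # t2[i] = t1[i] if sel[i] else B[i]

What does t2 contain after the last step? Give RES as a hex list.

RES = [ 0x48  0xfd  0xca  0x66  0x21  0xa9  0xb6  0x68 ]

t0 = [0x21, 0x48, 0xb6, 0xfd, 0x4c, 0xd9, 0xca, 0x66]
t1 = [0x4c, 0xd9, 0xca, 0x66, 0x21, 0x48, 0xb6, 0xfd]
t2 = [0x48, 0xfd, 0xca, 0x66, 0x21, 0xa9, 0xb6, 0x68]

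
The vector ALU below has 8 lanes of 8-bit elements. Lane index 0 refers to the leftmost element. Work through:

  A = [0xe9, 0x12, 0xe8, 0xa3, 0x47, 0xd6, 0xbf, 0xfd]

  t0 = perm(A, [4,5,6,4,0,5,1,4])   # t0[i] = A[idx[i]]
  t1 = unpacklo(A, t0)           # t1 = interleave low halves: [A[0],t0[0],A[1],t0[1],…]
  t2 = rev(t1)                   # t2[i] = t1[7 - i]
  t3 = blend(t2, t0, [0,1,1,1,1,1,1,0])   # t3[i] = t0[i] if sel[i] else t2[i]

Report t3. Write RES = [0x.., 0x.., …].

RES = [ 0x47  0xd6  0xbf  0x47  0xe9  0xd6  0x12  0xe9 ]

  t0: 47 d6 bf 47 e9 d6 12 47
  t1: e9 47 12 d6 e8 bf a3 47
  t2: 47 a3 bf e8 d6 12 47 e9
  t3: 47 d6 bf 47 e9 d6 12 e9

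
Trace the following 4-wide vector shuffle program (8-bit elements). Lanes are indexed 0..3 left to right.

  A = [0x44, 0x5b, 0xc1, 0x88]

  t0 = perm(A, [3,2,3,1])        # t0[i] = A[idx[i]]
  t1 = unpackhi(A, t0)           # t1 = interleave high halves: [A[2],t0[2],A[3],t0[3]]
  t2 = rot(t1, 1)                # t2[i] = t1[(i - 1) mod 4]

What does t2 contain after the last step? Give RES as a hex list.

RES = [0x5b, 0xc1, 0x88, 0x88]

t0 = [0x88, 0xc1, 0x88, 0x5b]
t1 = [0xc1, 0x88, 0x88, 0x5b]
t2 = [0x5b, 0xc1, 0x88, 0x88]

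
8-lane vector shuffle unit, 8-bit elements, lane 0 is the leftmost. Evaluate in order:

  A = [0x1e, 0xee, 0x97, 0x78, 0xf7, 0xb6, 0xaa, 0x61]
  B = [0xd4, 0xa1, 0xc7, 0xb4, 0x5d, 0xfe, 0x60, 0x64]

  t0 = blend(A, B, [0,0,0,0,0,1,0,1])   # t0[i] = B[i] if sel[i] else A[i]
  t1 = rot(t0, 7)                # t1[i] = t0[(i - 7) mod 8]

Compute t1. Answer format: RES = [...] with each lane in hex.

RES = [0xee, 0x97, 0x78, 0xf7, 0xfe, 0xaa, 0x64, 0x1e]

→ t0 |1e|ee|97|78|f7|fe|aa|64|
→ t1 |ee|97|78|f7|fe|aa|64|1e|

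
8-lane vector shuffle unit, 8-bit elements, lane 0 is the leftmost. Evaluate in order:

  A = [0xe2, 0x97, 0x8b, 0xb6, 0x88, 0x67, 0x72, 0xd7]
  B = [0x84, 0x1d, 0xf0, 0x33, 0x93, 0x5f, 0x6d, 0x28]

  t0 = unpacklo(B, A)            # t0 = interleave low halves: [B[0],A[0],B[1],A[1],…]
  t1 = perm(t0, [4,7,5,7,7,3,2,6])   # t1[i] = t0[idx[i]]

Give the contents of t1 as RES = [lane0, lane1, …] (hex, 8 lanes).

→ t0 |84|e2|1d|97|f0|8b|33|b6|
→ t1 |f0|b6|8b|b6|b6|97|1d|33|

RES = [0xf0, 0xb6, 0x8b, 0xb6, 0xb6, 0x97, 0x1d, 0x33]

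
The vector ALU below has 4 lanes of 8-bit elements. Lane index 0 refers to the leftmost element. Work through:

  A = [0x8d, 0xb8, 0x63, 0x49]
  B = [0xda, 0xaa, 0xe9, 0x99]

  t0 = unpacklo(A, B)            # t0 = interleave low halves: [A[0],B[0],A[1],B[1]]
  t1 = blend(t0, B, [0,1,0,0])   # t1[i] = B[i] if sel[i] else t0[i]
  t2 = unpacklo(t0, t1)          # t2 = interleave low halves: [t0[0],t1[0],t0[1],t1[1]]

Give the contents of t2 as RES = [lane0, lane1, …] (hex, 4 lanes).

t0 = [0x8d, 0xda, 0xb8, 0xaa]
t1 = [0x8d, 0xaa, 0xb8, 0xaa]
t2 = [0x8d, 0x8d, 0xda, 0xaa]

RES = [0x8d, 0x8d, 0xda, 0xaa]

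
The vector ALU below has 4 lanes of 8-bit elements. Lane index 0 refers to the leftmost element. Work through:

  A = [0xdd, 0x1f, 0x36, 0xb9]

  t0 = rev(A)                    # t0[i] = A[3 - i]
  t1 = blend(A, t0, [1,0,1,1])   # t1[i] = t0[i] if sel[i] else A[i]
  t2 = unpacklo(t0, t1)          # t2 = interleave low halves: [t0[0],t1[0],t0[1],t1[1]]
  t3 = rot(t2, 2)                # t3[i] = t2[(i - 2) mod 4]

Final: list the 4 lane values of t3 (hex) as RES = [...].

t0 = [0xb9, 0x36, 0x1f, 0xdd]
t1 = [0xb9, 0x1f, 0x1f, 0xdd]
t2 = [0xb9, 0xb9, 0x36, 0x1f]
t3 = [0x36, 0x1f, 0xb9, 0xb9]

RES = [0x36, 0x1f, 0xb9, 0xb9]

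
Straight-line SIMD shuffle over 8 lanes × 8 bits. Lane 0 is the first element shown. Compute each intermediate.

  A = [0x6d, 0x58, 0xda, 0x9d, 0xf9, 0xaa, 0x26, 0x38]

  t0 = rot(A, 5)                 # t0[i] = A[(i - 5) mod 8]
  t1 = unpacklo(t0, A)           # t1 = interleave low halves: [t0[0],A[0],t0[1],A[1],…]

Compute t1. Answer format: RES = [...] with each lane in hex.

  t0: 9d f9 aa 26 38 6d 58 da
  t1: 9d 6d f9 58 aa da 26 9d

RES = [ 0x9d  0x6d  0xf9  0x58  0xaa  0xda  0x26  0x9d ]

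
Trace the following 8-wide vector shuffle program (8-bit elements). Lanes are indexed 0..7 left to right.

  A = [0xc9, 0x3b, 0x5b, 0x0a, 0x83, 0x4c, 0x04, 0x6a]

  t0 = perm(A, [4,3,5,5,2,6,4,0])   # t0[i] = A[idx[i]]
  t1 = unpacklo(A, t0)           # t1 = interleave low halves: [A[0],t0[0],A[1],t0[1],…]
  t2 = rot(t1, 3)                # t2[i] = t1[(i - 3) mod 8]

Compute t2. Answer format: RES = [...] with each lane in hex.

RES = [ 0x4c  0x0a  0x4c  0xc9  0x83  0x3b  0x0a  0x5b ]

t0 = [0x83, 0x0a, 0x4c, 0x4c, 0x5b, 0x04, 0x83, 0xc9]
t1 = [0xc9, 0x83, 0x3b, 0x0a, 0x5b, 0x4c, 0x0a, 0x4c]
t2 = [0x4c, 0x0a, 0x4c, 0xc9, 0x83, 0x3b, 0x0a, 0x5b]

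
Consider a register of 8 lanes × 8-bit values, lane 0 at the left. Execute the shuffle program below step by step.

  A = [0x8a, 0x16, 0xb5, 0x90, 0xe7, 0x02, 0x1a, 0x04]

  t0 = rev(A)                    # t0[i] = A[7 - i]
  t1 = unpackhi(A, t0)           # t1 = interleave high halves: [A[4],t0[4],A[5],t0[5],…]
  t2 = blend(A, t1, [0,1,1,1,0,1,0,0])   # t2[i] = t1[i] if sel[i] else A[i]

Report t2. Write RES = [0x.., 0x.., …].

  t0: 04 1a 02 e7 90 b5 16 8a
  t1: e7 90 02 b5 1a 16 04 8a
  t2: 8a 90 02 b5 e7 16 1a 04

RES = [ 0x8a  0x90  0x02  0xb5  0xe7  0x16  0x1a  0x04 ]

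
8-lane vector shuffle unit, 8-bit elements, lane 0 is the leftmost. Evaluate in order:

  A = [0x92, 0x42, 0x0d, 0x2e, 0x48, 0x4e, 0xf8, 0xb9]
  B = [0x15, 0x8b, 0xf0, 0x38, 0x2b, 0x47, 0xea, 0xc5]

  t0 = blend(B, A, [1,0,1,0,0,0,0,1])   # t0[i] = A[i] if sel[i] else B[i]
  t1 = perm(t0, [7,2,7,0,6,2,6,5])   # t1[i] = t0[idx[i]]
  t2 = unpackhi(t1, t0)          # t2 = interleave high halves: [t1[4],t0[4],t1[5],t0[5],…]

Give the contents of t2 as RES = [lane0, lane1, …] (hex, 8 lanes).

→ t0 |92|8b|0d|38|2b|47|ea|b9|
→ t1 |b9|0d|b9|92|ea|0d|ea|47|
→ t2 |ea|2b|0d|47|ea|ea|47|b9|

RES = [0xea, 0x2b, 0x0d, 0x47, 0xea, 0xea, 0x47, 0xb9]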